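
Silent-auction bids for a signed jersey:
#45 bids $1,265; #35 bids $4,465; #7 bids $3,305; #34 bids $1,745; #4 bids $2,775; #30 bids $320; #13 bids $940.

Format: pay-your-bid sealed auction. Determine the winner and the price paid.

Bids ranked: 4,465 (#35) > 3,305 (#7) > 2,775 (#4) > 1,745 (#34) > 1,265 (#45) > 940 (#13) > …
#35 has the highest bid and pays exactly that: $4,465.

#35 pays $4,465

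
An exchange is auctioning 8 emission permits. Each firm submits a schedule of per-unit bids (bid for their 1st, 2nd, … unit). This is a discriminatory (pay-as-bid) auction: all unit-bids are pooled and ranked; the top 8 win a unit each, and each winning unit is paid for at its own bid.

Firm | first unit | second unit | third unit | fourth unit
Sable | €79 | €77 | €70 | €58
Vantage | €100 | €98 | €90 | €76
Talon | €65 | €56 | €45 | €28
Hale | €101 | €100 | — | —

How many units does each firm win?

All unit-bids, highest first — top 8: 101 (Hale-1), 100 (Vantage-1), 100 (Hale-2), 98 (Vantage-2), 90 (Vantage-3), 79 (Sable-1), 77 (Sable-2), 76 (Vantage-4)
Next rejected bid: €70 (not a price — pay-as-bid).
Allocation: Hale 2, Sable 2, Vantage 4.

Hale 2, Sable 2, Vantage 4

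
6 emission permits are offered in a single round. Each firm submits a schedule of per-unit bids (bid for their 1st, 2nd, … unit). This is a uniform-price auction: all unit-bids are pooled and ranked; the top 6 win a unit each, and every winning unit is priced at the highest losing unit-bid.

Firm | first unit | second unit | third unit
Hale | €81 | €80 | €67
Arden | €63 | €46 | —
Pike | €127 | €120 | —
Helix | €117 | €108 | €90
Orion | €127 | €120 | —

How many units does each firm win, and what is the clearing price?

Merging the schedules and taking the best 6: 127 (Pike-1), 127 (Orion-1), 120 (Pike-2), 120 (Orion-2), 117 (Helix-1), 108 (Helix-2)
First bid not allocated: €90.
Allocation: Helix 2, Orion 2, Pike 2.

Helix 2, Orion 2, Pike 2; clearing price €90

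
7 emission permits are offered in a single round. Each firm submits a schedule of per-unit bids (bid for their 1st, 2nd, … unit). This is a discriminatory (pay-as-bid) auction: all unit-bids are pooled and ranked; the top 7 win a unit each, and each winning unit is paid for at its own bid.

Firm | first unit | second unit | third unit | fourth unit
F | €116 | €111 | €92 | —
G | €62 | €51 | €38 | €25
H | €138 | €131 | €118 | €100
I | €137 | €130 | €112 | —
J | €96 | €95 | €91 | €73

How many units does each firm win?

F 1, H 3, I 3

All unit-bids, highest first — top 7: 138 (H-1), 137 (I-1), 131 (H-2), 130 (I-2), 118 (H-3), 116 (F-1), 112 (I-3)
Next rejected bid: €111 (not a price — pay-as-bid).
Allocation: F 1, H 3, I 3.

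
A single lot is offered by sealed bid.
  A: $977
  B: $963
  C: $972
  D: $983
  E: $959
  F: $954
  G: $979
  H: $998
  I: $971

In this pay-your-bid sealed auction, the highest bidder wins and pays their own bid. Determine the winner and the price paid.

Pay-your-bid sealed auction: the highest bidder wins and pays their own bid.
Bids in order: 998 (H) > 983 (D) > 979 (G) > 977 (A) > 972 (C) > 971 (I) > …
First-price: H pays what they bid, $998.

H pays $998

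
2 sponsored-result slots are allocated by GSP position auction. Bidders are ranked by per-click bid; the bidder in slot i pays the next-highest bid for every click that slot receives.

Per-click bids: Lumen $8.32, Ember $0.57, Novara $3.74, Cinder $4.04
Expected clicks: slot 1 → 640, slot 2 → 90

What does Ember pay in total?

Ember pays $0.00

Per-click bids in order: $8.32 (Lumen) > $4.04 (Cinder) > $3.74 (Novara) > …
Ember ranks below slot 2 → no slot, pays nothing.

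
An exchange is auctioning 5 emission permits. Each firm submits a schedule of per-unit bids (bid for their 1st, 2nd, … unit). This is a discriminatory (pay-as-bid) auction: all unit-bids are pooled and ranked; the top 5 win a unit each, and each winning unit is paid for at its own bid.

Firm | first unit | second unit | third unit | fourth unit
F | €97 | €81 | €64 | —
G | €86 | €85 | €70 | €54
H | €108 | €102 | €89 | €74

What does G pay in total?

Pooled unit-bids ranked (top 5): 108 (H-1), 102 (H-2), 97 (F-1), 89 (H-3), 86 (G-1)
Next rejected bid: €85 (not a price — pay-as-bid).
G's winning unit-bids: 86 = €86.

G pays €86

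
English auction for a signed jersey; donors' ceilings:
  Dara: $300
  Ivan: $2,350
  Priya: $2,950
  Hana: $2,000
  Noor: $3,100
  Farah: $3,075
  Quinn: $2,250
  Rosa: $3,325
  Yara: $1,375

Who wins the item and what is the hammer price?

Rosa wins at $3,100

Limits ranked: 3,325 (Rosa) > 3,100 (Noor) > 3,075 (Farah) > 2,950 (Priya) > 2,350 (Ivan) > 2,250 (Quinn) > …
Noor is the last rival to drop out, at $3,100; Rosa remains and wins at that price.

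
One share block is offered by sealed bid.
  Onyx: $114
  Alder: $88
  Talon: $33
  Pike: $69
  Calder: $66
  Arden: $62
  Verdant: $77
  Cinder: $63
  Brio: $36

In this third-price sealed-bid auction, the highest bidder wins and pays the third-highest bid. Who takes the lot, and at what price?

Onyx pays $77

Third-price sealed-bid auction: the highest bidder wins and pays the third-highest bid.
Bids ranked: 114 (Onyx) > 88 (Alder) > 77 (Verdant) > 69 (Pike) > 66 (Calder) > 63 (Cinder) > …
Onyx is highest; pays the third-highest bid, $77.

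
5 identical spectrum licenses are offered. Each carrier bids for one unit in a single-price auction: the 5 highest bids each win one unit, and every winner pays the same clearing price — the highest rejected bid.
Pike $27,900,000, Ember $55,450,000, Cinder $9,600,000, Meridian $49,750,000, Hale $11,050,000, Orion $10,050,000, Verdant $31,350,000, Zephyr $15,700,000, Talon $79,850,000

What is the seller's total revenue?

Ordering the bids: 79,850,000 (Talon), 55,450,000 (Ember), 49,750,000 (Meridian), 31,350,000 (Verdant), 27,900,000 (Pike), 15,700,000 (Zephyr), 11,050,000 (Hale), …
Winners (5 units): Talon, Ember, Meridian, Verdant, Pike.
Highest unsuccessful bid: $15,700,000 → clearing price.
Total revenue = 5 × $15,700,000 = $78,500,000.

Total revenue: $78,500,000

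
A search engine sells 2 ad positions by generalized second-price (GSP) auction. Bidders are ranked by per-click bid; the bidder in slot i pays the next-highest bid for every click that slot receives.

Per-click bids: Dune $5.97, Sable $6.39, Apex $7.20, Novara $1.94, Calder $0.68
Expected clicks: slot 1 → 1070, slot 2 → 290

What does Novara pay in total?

Novara pays $0.00

Per-click bids in order: $7.20 (Apex) > $6.39 (Sable) > $5.97 (Dune) > …
Novara ranks below slot 2 → no slot, pays nothing.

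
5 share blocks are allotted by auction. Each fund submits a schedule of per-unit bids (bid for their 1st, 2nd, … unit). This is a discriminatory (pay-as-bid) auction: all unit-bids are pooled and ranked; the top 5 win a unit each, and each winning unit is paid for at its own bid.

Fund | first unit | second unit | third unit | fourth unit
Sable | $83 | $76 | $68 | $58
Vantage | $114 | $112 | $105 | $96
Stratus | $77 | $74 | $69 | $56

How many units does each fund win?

Sable 1, Vantage 4

All unit-bids, highest first — top 5: 114 (Vantage-1), 112 (Vantage-2), 105 (Vantage-3), 96 (Vantage-4), 83 (Sable-1)
Next rejected bid: $77 (not a price — pay-as-bid).
Allocation: Sable 1, Vantage 4.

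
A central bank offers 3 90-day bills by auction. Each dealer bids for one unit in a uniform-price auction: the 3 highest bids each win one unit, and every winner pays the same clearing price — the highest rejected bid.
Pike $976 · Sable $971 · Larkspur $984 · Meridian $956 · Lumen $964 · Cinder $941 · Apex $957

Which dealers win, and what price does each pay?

Larkspur, Pike, Sable; each pays $964

Bids ranked high→low: 984 (Larkspur), 976 (Pike), 971 (Sable), 964 (Lumen), 957 (Apex), …
Top 3: Larkspur, Pike, Sable.
Clearing price = highest rejected bid = $964.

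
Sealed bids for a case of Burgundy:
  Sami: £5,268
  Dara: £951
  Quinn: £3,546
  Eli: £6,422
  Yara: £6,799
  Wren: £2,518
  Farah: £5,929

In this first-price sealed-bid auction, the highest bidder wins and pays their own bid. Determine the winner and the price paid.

Yara pays £6,799

First-price sealed-bid auction: the highest bidder wins and pays their own bid.
Sorting bids: 6,799 (Yara) > 6,422 (Eli) > 5,929 (Farah) > 5,268 (Sami) > 3,546 (Quinn) > 2,518 (Wren) > …
Yara has the highest bid and pays exactly that: £6,799.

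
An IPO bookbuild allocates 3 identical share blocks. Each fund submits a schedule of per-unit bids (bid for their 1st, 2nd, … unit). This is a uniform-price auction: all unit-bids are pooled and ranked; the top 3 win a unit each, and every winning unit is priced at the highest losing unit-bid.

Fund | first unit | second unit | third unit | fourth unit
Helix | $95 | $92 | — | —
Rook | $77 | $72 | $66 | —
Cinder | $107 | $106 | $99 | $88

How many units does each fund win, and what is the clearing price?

Merging the schedules and taking the best 3: 107 (Cinder-1), 106 (Cinder-2), 99 (Cinder-3)
First bid not allocated: $95.
Allocation: Cinder 3.

Cinder 3; clearing price $95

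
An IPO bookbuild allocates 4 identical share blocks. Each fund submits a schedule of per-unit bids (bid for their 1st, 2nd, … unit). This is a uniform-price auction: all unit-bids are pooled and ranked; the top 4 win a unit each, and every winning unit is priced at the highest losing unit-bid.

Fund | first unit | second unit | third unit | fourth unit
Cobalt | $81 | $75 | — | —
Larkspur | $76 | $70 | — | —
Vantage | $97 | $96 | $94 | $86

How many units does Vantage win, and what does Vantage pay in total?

All unit-bids, highest first — top 4: 97 (Vantage-1), 96 (Vantage-2), 94 (Vantage-3), 86 (Vantage-4)
The (k+1)-th unit-bid is $81.
Vantage wins 4 unit(s) at $81 each.

Vantage: 4 units, pays $324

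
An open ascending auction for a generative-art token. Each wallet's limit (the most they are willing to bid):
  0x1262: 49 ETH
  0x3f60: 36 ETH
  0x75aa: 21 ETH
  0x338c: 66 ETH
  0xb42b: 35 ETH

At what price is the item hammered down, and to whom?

0x338c wins at 49 ETH

Rule: the price rises until one bidder remains; the winner pays the price at which the last rival dropped out.
Limits ranked: 66 (0x338c) > 49 (0x1262) > 36 (0x3f60) > 35 (0xb42b) > 21 (0x75aa)
0x1262 is the last rival to drop out, at 49 ETH; 0x338c remains and wins at that price.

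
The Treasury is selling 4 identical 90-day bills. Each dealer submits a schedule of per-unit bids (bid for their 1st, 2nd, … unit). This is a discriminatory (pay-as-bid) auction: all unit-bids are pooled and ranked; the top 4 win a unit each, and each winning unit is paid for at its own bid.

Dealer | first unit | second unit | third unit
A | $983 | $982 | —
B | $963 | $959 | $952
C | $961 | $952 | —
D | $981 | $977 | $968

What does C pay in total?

Merging the schedules and taking the best 4: 983 (A-1), 982 (A-2), 981 (D-1), 977 (D-2)
Next rejected bid: $968 (not a price — pay-as-bid).
C wins no units.

C pays $0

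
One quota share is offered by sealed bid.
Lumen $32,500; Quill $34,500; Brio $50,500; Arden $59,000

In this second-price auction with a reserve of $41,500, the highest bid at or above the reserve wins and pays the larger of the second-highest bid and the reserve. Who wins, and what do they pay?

Bids in order: 59,000 (Arden) > 50,500 (Brio) > 34,500 (Quill) > 32,500 (Lumen)
Arden has the top bid at or above the reserve ($59,000).
Second-highest bid $50,500 exceeds the reserve $41,500 → payment $50,500.

Arden pays $50,500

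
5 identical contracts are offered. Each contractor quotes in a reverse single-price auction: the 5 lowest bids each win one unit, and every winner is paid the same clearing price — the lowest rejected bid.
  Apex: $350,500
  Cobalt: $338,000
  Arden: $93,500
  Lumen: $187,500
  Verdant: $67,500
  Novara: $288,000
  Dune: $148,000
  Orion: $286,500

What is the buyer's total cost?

Total cost: $1,440,000

Bids ranked low→high: 67,500 (Verdant), 93,500 (Arden), 148,000 (Dune), 187,500 (Lumen), 286,500 (Orion), 288,000 (Novara), 338,000 (Cobalt), …
Winners (5 units): Verdant, Arden, Dune, Lumen, Orion.
Clearing price = lowest rejected bid = $288,000.
Total cost = 5 × $288,000 = $1,440,000.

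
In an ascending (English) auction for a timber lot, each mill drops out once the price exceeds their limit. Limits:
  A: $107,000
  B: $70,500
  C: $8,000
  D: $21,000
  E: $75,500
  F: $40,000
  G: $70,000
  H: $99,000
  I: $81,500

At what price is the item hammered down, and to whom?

A wins at $99,000

Rule: the price rises until one bidder remains; the winner pays the price at which the last rival dropped out.
Limits ranked: 107,000 (A) > 99,000 (H) > 81,500 (I) > 75,500 (E) > 70,500 (B) > 70,000 (G) > …
Bidding ends when H exits at $99,000; A takes it.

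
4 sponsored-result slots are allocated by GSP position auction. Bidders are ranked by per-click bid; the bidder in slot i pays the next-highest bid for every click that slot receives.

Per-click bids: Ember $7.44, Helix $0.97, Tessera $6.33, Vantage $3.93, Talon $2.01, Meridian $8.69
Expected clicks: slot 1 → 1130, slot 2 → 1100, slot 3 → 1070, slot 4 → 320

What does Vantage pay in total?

Sorting advertisers: $8.69 (Meridian) > $7.44 (Ember) > $6.33 (Tessera) > $3.93 (Vantage) > $2.01 (Talon) > …
Vantage holds slot 4 → pays next bid $2.01 × 320 clicks = $643.20.

Vantage pays $643.20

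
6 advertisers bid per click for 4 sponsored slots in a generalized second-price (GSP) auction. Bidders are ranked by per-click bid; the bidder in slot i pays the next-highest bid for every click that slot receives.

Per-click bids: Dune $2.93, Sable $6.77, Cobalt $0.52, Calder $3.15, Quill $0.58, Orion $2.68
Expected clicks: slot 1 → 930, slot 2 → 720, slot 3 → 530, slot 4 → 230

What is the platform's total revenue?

Total revenue: $6592.90

Sorting advertisers: $6.77 (Sable) > $3.15 (Calder) > $2.93 (Dune) > $2.68 (Orion) > $0.58 (Quill) > …
Slot 1: Sable pays $3.15 × 930 = $2929.50
Slot 2: Calder pays $2.93 × 720 = $2109.60
Slot 3: Dune pays $2.68 × 530 = $1420.40
Slot 4: Orion pays $0.58 × 230 = $133.40
Total = $6592.90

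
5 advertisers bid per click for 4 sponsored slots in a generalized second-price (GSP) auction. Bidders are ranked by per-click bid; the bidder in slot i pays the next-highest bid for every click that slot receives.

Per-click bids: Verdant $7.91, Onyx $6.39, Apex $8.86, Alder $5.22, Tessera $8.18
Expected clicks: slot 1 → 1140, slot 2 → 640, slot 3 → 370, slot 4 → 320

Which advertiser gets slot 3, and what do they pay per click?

Verdant; $6.39 per click

Sorting advertisers: $8.86 (Apex) > $8.18 (Tessera) > $7.91 (Verdant) > $6.39 (Onyx) > $5.22 (Alder)
Slot 3 goes to the third-ranked bidder, Verdant, who pays the next bid down: $6.39/click.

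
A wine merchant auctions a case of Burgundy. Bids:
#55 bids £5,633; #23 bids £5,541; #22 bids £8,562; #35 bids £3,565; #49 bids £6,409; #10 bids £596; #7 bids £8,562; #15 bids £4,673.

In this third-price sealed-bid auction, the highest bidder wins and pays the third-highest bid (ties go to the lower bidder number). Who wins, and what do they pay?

#7 pays £6,409

Third-price sealed-bid auction: the highest bidder wins and pays the third-highest bid.
Bids ranked: 8,562 (#7) > 8,562 (#22) > 6,409 (#49) > 5,633 (#55) > 5,541 (#23) > 4,673 (#15) > …
#7 and #22 tie at £8,562; tie-break gives it to #7.
#7 wins; payment is bid #3 in the ranking = £6,409.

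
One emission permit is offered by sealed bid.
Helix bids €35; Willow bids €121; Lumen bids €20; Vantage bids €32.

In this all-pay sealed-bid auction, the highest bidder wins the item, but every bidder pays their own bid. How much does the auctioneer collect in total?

Total revenue: €208

Sorting bids: 121 (Willow) > 35 (Helix) > 32 (Vantage) > 20 (Lumen)
Willow wins with the top bid; all bids are sunk regardless.
Every bidder forfeits their bid regardless of winning.
Revenue = 35 + 121 + 20 + 32 = €208.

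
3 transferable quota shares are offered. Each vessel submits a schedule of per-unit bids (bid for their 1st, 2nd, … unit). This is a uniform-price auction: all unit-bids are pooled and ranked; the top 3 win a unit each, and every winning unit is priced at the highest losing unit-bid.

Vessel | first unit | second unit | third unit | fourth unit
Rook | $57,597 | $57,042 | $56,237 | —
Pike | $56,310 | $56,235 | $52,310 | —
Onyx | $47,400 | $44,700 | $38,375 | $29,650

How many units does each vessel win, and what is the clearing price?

Pike 1, Rook 2; clearing price $56,237

Pooled unit-bids ranked (top 3): 57,597 (Rook-1), 57,042 (Rook-2), 56,310 (Pike-1)
Highest rejected unit-bid = $56,237.
Allocation: Pike 1, Rook 2.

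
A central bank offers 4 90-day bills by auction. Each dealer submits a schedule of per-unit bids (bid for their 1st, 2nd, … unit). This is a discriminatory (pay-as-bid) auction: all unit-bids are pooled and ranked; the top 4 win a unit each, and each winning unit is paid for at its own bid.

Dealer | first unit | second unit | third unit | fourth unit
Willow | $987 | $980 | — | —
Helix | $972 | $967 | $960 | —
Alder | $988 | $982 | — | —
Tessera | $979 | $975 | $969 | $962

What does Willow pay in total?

Pooled unit-bids ranked (top 4): 988 (Alder-1), 987 (Willow-1), 982 (Alder-2), 980 (Willow-2)
Next rejected bid: $979 (not a price — pay-as-bid).
Willow's winning unit-bids: 987 + 980 = $1,967.

Willow pays $1,967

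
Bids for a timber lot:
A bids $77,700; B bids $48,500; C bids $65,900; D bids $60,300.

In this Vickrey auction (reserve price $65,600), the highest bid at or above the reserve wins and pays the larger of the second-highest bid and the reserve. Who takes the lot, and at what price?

Vickrey auction (reserve price $65,600): the highest bid at or above the reserve wins and pays the larger of the second-highest bid and the reserve.
Sorting bids: 77,700 (A) > 65,900 (C) > 60,300 (D) > 48,500 (B)
Highest eligible bid: A at $77,700.
max(second-highest $65,900, reserve $65,600) = $65,900; the reserve does not bind.

A pays $65,900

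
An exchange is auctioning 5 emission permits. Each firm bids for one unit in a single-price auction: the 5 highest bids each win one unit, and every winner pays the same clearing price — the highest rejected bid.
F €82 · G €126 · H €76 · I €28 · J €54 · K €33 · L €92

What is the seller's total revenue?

Total revenue: €165

Bids ranked high→low: 126 (G), 92 (L), 82 (F), 76 (H), 54 (J), 33 (K), 28 (I)
The 5 highest are G, L, F, H, J.
First losing bid is K's €33, which sets the uniform price.
Total revenue = 5 × €33 = €165.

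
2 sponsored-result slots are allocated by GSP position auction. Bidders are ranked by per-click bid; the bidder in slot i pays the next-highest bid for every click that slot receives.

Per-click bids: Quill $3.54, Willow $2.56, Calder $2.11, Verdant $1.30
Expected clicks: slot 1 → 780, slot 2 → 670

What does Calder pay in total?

Sorting advertisers: $3.54 (Quill) > $2.56 (Willow) > $2.11 (Calder) > …
Calder ranks below slot 2 → no slot, pays nothing.

Calder pays $0.00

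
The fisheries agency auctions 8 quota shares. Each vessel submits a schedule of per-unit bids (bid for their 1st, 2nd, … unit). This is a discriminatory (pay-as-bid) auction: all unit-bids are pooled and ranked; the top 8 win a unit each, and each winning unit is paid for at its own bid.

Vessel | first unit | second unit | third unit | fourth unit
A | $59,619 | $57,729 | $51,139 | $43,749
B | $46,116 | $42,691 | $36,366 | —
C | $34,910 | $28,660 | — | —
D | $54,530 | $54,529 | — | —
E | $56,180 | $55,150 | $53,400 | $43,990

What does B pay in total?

B pays $0

Pooled unit-bids ranked (top 8): 59,619 (A-1), 57,729 (A-2), 56,180 (E-1), 55,150 (E-2), 54,530 (D-1), 54,529 (D-2), 53,400 (E-3), 51,139 (A-3)
Next rejected bid: $46,116 (not a price — pay-as-bid).
B wins no units.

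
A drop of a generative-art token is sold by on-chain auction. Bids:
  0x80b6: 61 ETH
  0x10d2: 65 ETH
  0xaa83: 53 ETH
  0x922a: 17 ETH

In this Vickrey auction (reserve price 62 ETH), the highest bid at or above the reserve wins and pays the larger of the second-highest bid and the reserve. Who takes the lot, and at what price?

Bids in order: 65 (0x10d2) > 61 (0x80b6) > 53 (0xaa83) > 17 (0x922a)
0x10d2 has the top bid at or above the reserve (65 ETH).
max(second-highest 61 ETH, reserve 62 ETH) = 62 ETH.

0x10d2 pays 62 ETH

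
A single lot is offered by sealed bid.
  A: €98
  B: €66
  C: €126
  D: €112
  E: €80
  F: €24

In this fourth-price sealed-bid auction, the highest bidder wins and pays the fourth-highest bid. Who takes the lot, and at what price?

Bids in order: 126 (C) > 112 (D) > 98 (A) > 80 (E) > 66 (B) > 24 (F)
C is highest; pays the fourth-highest bid, €80.

C pays €80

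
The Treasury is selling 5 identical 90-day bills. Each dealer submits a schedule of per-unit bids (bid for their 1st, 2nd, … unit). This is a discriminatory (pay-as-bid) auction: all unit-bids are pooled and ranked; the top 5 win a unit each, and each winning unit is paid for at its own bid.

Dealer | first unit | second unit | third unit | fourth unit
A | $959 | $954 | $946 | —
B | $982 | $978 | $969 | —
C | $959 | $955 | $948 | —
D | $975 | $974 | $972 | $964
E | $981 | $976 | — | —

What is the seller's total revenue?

Total revenue: $4,892

Pooled unit-bids ranked (top 5): 982 (B-1), 981 (E-1), 978 (B-2), 976 (E-2), 975 (D-1)
Next rejected bid: $974 (not a price — pay-as-bid).
Each winning unit pays its own bid.
Revenue = 982 + 981 + 978 + 976 + 975 = $4,892.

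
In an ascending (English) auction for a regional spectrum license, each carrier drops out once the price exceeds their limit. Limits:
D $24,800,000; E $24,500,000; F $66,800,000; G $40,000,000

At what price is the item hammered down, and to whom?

Limits ranked: 66,800,000 (F) > 40,000,000 (G) > 24,800,000 (D) > 24,500,000 (E)
Bidding ends when G exits at $40,000,000; F takes it.

F wins at $40,000,000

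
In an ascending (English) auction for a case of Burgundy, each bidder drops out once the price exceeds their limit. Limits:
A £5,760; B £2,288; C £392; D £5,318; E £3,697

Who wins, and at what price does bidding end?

A wins at £5,318

Open ascending-bid auction: the price rises until one bidder remains; the winner pays the price at which the last rival dropped out.
Sorting limits: 5,760 (A) > 5,318 (D) > 3,697 (E) > 2,288 (B) > 392 (C)
Bidding ends when D exits at £5,318; A takes it.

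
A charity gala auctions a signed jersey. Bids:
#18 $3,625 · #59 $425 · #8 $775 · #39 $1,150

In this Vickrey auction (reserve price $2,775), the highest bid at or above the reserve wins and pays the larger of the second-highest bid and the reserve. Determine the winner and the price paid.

#18 pays $2,775

Bids ranked: 3,625 (#18) > 1,150 (#39) > 775 (#8) > 425 (#59)
#18 has the top bid at or above the reserve ($3,625).
Second-highest bid $1,150 is below the reserve $2,775, so the reserve binds → payment $2,775.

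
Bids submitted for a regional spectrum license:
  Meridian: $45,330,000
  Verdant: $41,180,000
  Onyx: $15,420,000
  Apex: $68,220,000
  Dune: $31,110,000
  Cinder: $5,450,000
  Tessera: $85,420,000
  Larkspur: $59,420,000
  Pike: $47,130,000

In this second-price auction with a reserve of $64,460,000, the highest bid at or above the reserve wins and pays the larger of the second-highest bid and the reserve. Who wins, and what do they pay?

Rule: the highest bid at or above the reserve wins and pays the larger of the second-highest bid and the reserve.
Sorting bids: 85,420,000 (Tessera) > 68,220,000 (Apex) > 59,420,000 (Larkspur) > 47,130,000 (Pike) > 45,330,000 (Meridian) > 41,180,000 (Verdant) > …
Tessera has the top bid at or above the reserve ($85,420,000).
Second-highest bid $68,220,000 exceeds the reserve $64,460,000 → payment $68,220,000.

Tessera pays $68,220,000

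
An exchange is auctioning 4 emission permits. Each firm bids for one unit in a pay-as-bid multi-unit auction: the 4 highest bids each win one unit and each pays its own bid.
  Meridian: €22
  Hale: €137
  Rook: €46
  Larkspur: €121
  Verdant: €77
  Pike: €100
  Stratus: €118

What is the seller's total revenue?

Sorting: 137 (Hale), 121 (Larkspur), 118 (Stratus), 100 (Pike), 77 (Verdant), 46 (Rook), …
Top 4: Hale, Larkspur, Stratus, Pike.
Total revenue = 137 + 121 + 118 + 100 = €476.

Total revenue: €476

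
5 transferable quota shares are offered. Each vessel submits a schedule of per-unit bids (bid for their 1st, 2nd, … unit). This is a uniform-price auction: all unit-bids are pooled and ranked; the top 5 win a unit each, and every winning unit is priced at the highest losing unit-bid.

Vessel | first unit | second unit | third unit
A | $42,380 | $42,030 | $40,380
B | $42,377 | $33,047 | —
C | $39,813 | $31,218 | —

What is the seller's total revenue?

Total revenue: $165,235

All unit-bids, highest first — top 5: 42,380 (A-1), 42,377 (B-1), 42,030 (A-2), 40,380 (A-3), 39,813 (C-1)
The (k+1)-th unit-bid is $33,047.
Allocation: A 3, B 1, C 1. Every unit priced at $33,047.
Revenue = 5 × 33,047 = $165,235.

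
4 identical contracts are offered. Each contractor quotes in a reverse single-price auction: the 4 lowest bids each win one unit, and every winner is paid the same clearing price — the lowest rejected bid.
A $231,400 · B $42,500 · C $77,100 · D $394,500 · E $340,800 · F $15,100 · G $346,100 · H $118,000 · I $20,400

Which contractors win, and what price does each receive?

F, I, B, C; each is paid $118,000

Sorting: 15,100 (F), 20,400 (I), 42,500 (B), 77,100 (C), 118,000 (H), 231,400 (A), …
The 4 lowest are F, I, B, C.
Clearing price = lowest rejected bid = $118,000.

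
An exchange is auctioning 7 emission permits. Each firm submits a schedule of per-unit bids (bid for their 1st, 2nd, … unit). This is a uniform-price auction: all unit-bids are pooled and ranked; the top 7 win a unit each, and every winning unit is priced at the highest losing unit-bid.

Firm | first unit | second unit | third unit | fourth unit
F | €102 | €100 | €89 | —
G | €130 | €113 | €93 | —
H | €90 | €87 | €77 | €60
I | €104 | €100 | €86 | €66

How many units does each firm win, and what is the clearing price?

F 2, G 3, I 2; clearing price €90

All unit-bids, highest first — top 7: 130 (G-1), 113 (G-2), 104 (I-1), 102 (F-1), 100 (F-2), 100 (I-2), 93 (G-3)
Highest rejected unit-bid = €90.
Allocation: F 2, G 3, I 2.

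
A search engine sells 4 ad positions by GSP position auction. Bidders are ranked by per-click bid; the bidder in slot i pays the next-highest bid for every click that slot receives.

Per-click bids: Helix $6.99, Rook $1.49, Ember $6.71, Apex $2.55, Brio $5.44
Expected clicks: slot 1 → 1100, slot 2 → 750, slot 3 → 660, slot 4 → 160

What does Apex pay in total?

Per-click bids in order: $6.99 (Helix) > $6.71 (Ember) > $5.44 (Brio) > $2.55 (Apex) > $1.49 (Rook)
Apex holds slot 4 → pays next bid $1.49 × 160 clicks = $238.40.

Apex pays $238.40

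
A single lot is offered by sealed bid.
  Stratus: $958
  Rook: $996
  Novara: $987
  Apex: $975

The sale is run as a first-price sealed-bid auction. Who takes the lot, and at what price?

Rook pays $996

First-price sealed-bid auction: the highest bidder wins and pays their own bid.
Sorting bids: 996 (Rook) > 987 (Novara) > 975 (Apex) > 958 (Stratus)
Rook is highest → pays own bid, $996.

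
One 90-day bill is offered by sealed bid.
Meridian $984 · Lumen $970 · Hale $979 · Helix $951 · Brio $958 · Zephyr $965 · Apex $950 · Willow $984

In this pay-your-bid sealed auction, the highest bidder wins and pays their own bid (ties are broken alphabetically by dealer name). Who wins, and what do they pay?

Meridian pays $984

Rule: the highest bidder wins and pays their own bid.
Sorting bids: 984 (Meridian) > 984 (Willow) > 979 (Hale) > 970 (Lumen) > 965 (Zephyr) > 958 (Brio) > …
Meridian and Willow tie at $984; tie-break gives it to Meridian.
Meridian has the highest bid and pays exactly that: $984.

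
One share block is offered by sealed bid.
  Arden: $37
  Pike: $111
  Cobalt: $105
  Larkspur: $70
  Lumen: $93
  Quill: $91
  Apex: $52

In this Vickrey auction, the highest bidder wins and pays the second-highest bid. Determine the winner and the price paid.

Sorting bids: 111 (Pike) > 105 (Cobalt) > 93 (Lumen) > 91 (Quill) > 70 (Larkspur) > 52 (Apex) > …
Second-price: Pike pays Cobalt's bid of $105.

Pike pays $105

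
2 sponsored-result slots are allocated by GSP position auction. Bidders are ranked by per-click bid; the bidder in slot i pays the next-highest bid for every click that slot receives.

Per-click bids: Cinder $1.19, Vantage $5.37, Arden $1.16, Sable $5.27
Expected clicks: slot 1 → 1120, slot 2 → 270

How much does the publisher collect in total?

Total revenue: $6223.70

Per-click bids in order: $5.37 (Vantage) > $5.27 (Sable) > $1.19 (Cinder) > …
Slot 1: Vantage pays $5.27 × 1120 = $5902.40
Slot 2: Sable pays $1.19 × 270 = $321.30
Total = $6223.70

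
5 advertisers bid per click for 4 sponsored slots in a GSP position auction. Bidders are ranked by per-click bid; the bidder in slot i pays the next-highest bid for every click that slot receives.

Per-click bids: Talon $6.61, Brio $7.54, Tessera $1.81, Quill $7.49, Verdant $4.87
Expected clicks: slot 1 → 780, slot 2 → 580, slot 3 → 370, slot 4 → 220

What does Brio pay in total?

Sorting advertisers: $7.54 (Brio) > $7.49 (Quill) > $6.61 (Talon) > $4.87 (Verdant) > $1.81 (Tessera)
Brio holds slot 1 → pays next bid $7.49 × 780 clicks = $5842.20.

Brio pays $5842.20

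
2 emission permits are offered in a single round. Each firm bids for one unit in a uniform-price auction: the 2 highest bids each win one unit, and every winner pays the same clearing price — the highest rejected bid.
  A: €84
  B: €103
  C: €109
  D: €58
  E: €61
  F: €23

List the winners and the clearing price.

C, B; each pays €84

Ordering the bids: 109 (C), 103 (B), 84 (A), 61 (E), …
Winners (2 units): C, B.
Highest unsuccessful bid: €84 → clearing price.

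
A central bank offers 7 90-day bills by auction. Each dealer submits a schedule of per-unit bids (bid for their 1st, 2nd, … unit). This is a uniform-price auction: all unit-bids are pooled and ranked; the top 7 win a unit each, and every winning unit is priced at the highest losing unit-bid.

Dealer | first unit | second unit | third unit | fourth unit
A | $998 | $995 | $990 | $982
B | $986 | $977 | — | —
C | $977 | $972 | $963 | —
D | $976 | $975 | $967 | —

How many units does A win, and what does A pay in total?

Pooled unit-bids ranked (top 7): 998 (A-1), 995 (A-2), 990 (A-3), 986 (B-1), 982 (A-4), 977 (B-2), 977 (C-1)
The (k+1)-th unit-bid is $976.
A wins 4 unit(s) at $976 each.

A: 4 units, pays $3,904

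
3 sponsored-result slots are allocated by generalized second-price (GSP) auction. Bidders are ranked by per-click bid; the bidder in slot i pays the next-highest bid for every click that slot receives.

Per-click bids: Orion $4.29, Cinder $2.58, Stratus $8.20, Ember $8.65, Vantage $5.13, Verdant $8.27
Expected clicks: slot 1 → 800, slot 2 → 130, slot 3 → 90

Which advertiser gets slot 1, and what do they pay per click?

Ember; $8.27 per click

Per-click bids in order: $8.65 (Ember) > $8.27 (Verdant) > $8.20 (Stratus) > $5.13 (Vantage) > …
Slot 1 goes to the first-ranked bidder, Ember, who pays the next bid down: $8.27/click.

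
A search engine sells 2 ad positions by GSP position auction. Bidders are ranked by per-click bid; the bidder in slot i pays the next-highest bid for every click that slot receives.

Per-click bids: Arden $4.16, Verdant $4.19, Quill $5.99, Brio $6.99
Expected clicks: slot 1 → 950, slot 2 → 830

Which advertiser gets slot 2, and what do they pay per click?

Quill; $4.19 per click

Sorting advertisers: $6.99 (Brio) > $5.99 (Quill) > $4.19 (Verdant) > …
Slot 2 goes to the second-ranked bidder, Quill, who pays the next bid down: $4.19/click.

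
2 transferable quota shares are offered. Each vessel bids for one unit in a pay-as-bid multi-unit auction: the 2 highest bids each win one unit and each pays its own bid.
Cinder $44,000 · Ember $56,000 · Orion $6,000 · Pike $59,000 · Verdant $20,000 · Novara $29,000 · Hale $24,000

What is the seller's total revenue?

Total revenue: $115,000

Bids ranked high→low: 59,000 (Pike), 56,000 (Ember), 44,000 (Cinder), 29,000 (Novara), …
Top 2: Pike, Ember.
Total revenue = 59,000 + 56,000 = $115,000.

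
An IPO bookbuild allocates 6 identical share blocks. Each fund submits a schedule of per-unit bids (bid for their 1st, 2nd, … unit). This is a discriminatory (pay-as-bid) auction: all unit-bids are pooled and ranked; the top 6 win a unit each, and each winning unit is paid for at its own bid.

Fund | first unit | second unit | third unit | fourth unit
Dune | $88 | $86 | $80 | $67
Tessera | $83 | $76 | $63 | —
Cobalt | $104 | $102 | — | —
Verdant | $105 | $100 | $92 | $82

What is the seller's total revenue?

Total revenue: $591

All unit-bids, highest first — top 6: 105 (Verdant-1), 104 (Cobalt-1), 102 (Cobalt-2), 100 (Verdant-2), 92 (Verdant-3), 88 (Dune-1)
Next rejected bid: $86 (not a price — pay-as-bid).
Each winning unit pays its own bid.
Revenue = 105 + 104 + 102 + 100 + 92 + 88 = $591.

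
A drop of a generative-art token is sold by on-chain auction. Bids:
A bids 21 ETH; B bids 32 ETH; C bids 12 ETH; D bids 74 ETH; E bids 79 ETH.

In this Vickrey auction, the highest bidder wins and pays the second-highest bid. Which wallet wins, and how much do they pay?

E pays 74 ETH

Vickrey auction: the highest bidder wins and pays the second-highest bid.
Sorting bids: 79 (E) > 74 (D) > 32 (B) > 21 (A) > 12 (C)
E is highest; pays the second-highest bid, 74 ETH.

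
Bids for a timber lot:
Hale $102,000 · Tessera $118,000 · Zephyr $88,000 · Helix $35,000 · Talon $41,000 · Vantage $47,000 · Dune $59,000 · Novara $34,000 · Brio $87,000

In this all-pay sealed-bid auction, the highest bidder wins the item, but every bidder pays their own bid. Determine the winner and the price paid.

Bids ranked: 118,000 (Tessera) > 102,000 (Hale) > 88,000 (Zephyr) > 87,000 (Brio) > 59,000 (Dune) > 47,000 (Vantage) > …
Tessera wins with the top bid; all bids are sunk regardless.

Tessera pays $118,000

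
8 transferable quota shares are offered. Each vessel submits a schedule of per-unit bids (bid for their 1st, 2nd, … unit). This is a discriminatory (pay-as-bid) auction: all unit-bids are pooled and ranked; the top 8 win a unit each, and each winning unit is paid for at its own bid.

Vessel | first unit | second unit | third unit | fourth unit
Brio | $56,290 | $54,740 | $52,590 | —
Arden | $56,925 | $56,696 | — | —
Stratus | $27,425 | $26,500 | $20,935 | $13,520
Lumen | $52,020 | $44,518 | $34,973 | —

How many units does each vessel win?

Arden 2, Brio 3, Lumen 3

Merging the schedules and taking the best 8: 56,925 (Arden-1), 56,696 (Arden-2), 56,290 (Brio-1), 54,740 (Brio-2), 52,590 (Brio-3), 52,020 (Lumen-1), 44,518 (Lumen-2), 34,973 (Lumen-3)
Next rejected bid: $27,425 (not a price — pay-as-bid).
Allocation: Arden 2, Brio 3, Lumen 3.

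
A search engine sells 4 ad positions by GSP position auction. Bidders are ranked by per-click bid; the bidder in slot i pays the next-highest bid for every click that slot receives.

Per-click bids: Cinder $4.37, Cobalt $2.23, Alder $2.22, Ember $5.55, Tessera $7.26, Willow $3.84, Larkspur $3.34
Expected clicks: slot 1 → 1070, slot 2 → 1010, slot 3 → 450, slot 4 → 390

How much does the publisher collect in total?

Sorting advertisers: $7.26 (Tessera) > $5.55 (Ember) > $4.37 (Cinder) > $3.84 (Willow) > $3.34 (Larkspur) > …
Slot 1: Tessera pays $5.55 × 1070 = $5938.50
Slot 2: Ember pays $4.37 × 1010 = $4413.70
Slot 3: Cinder pays $3.84 × 450 = $1728.00
Slot 4: Willow pays $3.34 × 390 = $1302.60
Total = $13382.80

Total revenue: $13382.80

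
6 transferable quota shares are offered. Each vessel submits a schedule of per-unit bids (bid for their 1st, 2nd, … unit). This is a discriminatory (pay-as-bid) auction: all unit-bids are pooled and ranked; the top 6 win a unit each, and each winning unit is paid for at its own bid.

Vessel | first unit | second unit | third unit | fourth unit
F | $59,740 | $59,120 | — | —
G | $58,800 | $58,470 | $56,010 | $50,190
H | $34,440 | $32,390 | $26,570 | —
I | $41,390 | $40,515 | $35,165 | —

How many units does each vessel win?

Pooled unit-bids ranked (top 6): 59,740 (F-1), 59,120 (F-2), 58,800 (G-1), 58,470 (G-2), 56,010 (G-3), 50,190 (G-4)
Next rejected bid: $41,390 (not a price — pay-as-bid).
Allocation: F 2, G 4.

F 2, G 4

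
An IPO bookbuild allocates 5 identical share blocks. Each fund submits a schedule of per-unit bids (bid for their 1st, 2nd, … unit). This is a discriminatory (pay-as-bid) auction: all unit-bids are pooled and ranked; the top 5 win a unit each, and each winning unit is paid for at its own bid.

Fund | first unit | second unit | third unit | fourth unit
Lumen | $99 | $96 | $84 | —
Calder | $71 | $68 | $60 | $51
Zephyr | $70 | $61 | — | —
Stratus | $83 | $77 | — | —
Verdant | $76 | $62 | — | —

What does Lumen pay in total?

Lumen pays $279

Merging the schedules and taking the best 5: 99 (Lumen-1), 96 (Lumen-2), 84 (Lumen-3), 83 (Stratus-1), 77 (Stratus-2)
Next rejected bid: $76 (not a price — pay-as-bid).
Lumen's winning unit-bids: 99 + 96 + 84 = $279.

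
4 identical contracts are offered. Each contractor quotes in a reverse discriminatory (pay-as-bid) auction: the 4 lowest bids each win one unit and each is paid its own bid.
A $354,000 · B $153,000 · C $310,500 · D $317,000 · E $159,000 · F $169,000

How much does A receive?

A is paid $0

Ordering the bids: 153,000 (B), 159,000 (E), 169,000 (F), 310,500 (C), 317,000 (D), 354,000 (A)
Winners (4 units): B, E, F, C.
A does not win → $0.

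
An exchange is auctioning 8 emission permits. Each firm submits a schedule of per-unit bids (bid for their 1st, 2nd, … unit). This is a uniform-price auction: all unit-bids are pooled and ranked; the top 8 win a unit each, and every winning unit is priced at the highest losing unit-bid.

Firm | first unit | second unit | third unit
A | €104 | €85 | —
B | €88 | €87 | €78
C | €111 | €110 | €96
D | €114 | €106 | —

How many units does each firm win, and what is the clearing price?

Pooled unit-bids ranked (top 8): 114 (D-1), 111 (C-1), 110 (C-2), 106 (D-2), 104 (A-1), 96 (C-3), 88 (B-1), 87 (B-2)
The (k+1)-th unit-bid is €85.
Allocation: A 1, B 2, C 3, D 2.

A 1, B 2, C 3, D 2; clearing price €85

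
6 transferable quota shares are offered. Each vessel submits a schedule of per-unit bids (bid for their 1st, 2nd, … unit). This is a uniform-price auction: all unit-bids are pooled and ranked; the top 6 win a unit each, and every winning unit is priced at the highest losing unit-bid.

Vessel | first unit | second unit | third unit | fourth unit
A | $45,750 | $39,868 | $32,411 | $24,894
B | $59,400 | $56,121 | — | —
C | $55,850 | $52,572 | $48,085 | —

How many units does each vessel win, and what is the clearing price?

Pooled unit-bids ranked (top 6): 59,400 (B-1), 56,121 (B-2), 55,850 (C-1), 52,572 (C-2), 48,085 (C-3), 45,750 (A-1)
Highest rejected unit-bid = $39,868.
Allocation: A 1, B 2, C 3.

A 1, B 2, C 3; clearing price $39,868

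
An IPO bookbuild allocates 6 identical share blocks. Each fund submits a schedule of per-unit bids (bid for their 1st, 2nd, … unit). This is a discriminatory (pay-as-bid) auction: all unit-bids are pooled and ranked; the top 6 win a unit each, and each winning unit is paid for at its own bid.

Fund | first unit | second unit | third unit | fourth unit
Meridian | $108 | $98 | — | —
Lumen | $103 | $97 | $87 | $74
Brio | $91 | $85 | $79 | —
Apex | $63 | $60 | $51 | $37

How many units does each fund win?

Pooled unit-bids ranked (top 6): 108 (Meridian-1), 103 (Lumen-1), 98 (Meridian-2), 97 (Lumen-2), 91 (Brio-1), 87 (Lumen-3)
Next rejected bid: $85 (not a price — pay-as-bid).
Allocation: Brio 1, Lumen 3, Meridian 2.

Brio 1, Lumen 3, Meridian 2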